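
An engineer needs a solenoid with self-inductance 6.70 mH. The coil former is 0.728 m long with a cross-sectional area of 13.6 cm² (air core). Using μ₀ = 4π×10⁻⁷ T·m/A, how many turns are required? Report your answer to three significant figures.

N ≈ 1690 turns

A = 13.6 cm² = 1.360×10^-3 m².
From L = μ₀N²A/ℓ, N = √(Lℓ / (μ₀A)).
N = √[(6.700×10^-3)(0.728) / ((4π×10⁻⁷)×1.360×10^-3)] = √(2.854×10^6) ≈ 1689.4.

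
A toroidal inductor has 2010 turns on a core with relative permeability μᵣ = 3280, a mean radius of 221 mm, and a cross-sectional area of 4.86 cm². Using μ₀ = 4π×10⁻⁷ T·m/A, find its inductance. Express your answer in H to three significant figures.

For a thin toroid, L = μ₀μᵣN²A/(2πR).
L = (4π×10⁻⁷)(3280)(2010)²(4.860×10^-4) / (2π×0.221 m) = 5.828 H.

L ≈ 5.83 H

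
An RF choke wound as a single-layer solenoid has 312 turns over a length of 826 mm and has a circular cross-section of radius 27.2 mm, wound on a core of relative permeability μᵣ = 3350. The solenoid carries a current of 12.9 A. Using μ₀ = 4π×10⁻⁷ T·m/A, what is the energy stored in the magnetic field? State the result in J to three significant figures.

U ≈ 95.9 J

A = πr² = π(2.720×10^-2 m)² = 2.324×10^-3 m².
L = μ₀μᵣN²A/ℓ = (4π×10⁻⁷)(3350)(312)²(2.324×10^-3)/(0.826) = 1.153 H.
U = ½LI² = ½(1.153)(12.9)² = 95.94 J.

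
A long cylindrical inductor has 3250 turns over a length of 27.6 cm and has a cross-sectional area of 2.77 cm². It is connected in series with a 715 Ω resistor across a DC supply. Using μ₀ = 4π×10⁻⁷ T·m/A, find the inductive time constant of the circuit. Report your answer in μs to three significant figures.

A = 2.77 cm² = 2.770×10^-4 m².
L = μ₀N²A/ℓ = (4π×10⁻⁷)(3250)²(2.770×10^-4)/(0.276) = 1.332×10^-2 H.
τ = L/R = (1.332×10^-2)/(715) = 1.863×10^-5 s.

τ ≈ 18.6 μs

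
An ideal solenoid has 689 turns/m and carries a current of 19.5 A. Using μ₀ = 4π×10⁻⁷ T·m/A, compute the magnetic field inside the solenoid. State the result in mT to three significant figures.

Inside a long solenoid, B = μ₀nI.
B = (4π×10⁻⁷)(689 m⁻¹)(19.5 A) = 1.688×10^-2 T.

B ≈ 16.9 mT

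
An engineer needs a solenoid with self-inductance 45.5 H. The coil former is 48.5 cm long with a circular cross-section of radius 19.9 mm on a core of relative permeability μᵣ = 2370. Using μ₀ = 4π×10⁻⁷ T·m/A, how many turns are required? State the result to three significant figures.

A = πr² = π(1.990×10^-2 m)² = 1.244×10^-3 m².
From L = μ₀μᵣN²A/ℓ, N = √(Lℓ / (μ₀μᵣA)).
N = √[(45.5)(0.485) / ((4π×10⁻⁷)(2370)×1.244×10^-3)] = √(5.956×10^6) ≈ 2440.4.

N ≈ 2440 turns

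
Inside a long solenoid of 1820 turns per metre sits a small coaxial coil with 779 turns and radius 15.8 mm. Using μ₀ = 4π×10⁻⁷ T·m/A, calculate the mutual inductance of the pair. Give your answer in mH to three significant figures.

M ≈ 1.40 mH

The outer solenoid produces a uniform field B₁ = μ₀n₁I₁ across the inner coil,
so the flux linkage is N₂Φ = N₂B₁A₂ = μ₀n₁N₂A₂·I₁, giving M = μ₀n₁N₂A₂.
A₂ = πr² = π(1.580×10^-2 m)² = 7.843×10^-4 m².
M = (4π×10⁻⁷)(1820)(779)(7.843×10^-4) = 1.397×10^-3 H.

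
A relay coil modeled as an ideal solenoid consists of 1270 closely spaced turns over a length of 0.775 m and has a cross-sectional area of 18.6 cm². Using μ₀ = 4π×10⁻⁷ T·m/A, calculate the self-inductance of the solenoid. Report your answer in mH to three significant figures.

L ≈ 4.86 mH

A = 18.6 cm² = 1.860×10^-3 m².
For a long solenoid, L = μ₀N²A/ℓ.
L = (4π×10⁻⁷)(1270)²(1.860×10^-3)/(0.775 m) = 4.864×10^-3 H.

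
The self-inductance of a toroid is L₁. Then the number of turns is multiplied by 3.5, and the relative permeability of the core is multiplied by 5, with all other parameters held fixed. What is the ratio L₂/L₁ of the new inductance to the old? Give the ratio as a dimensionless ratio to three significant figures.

For a toroid, L ∝ μᵣN²A/R.
L₂/L₁ = (3.5)^2 × (5) = 61.3.

L₂/L₁ = 61.3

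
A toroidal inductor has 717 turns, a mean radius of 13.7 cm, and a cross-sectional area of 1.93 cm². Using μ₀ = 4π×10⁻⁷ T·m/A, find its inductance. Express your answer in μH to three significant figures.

L ≈ 145 μH

For a thin toroid, L = μ₀N²A/(2πR).
L = (4π×10⁻⁷)(717)²(1.930×10^-4) / (2π×0.137 m) = 1.448×10^-4 H.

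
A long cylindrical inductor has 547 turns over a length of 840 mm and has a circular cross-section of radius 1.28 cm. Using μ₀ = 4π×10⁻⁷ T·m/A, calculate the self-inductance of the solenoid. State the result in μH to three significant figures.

L ≈ 230 μH

A = πr² = π(1.280×10^-2 m)² = 5.147×10^-4 m².
For a long solenoid, L = μ₀N²A/ℓ.
L = (4π×10⁻⁷)(547)²(5.147×10^-4)/(0.84 m) = 2.304×10^-4 H.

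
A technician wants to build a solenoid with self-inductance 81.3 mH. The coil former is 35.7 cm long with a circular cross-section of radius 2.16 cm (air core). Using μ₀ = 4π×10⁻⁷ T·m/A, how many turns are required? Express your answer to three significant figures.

A = πr² = π(2.160×10^-2 m)² = 1.466×10^-3 m².
From L = μ₀N²A/ℓ, N = √(Lℓ / (μ₀A)).
N = √[(8.130×10^-2)(0.357) / ((4π×10⁻⁷)×1.466×10^-3)] = √(1.576×10^7) ≈ 3969.6.

N ≈ 3970 turns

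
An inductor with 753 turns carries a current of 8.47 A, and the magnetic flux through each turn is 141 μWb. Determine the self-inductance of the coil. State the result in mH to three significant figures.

Self-inductance is defined by L = NΦ_B/I (flux linkage over current).
L = (753)(1.410×10^-4 Wb)/(8.47 A) = 1.254×10^-2 H.

L ≈ 12.5 mH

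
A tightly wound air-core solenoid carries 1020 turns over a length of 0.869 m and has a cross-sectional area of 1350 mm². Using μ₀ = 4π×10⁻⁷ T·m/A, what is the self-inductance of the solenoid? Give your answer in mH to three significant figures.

L ≈ 2.03 mH

A = 1350 mm² = 1.350×10^-3 m².
For a long solenoid, L = μ₀N²A/ℓ.
L = (4π×10⁻⁷)(1020)²(1.350×10^-3)/(0.869 m) = 2.031×10^-3 H.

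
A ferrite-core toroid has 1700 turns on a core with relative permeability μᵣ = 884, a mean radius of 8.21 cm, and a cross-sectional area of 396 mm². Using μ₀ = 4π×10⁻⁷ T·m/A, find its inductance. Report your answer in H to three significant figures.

L ≈ 2.46 H

For a thin toroid, L = μ₀μᵣN²A/(2πR).
L = (4π×10⁻⁷)(884)(1700)²(3.960×10^-4) / (2π×8.210×10^-2 m) = 2.4645 H.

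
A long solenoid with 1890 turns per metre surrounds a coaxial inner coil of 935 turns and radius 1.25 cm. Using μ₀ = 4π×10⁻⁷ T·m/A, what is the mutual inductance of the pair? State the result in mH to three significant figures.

M ≈ 1.09 mH

The outer solenoid produces a uniform field B₁ = μ₀n₁I₁ across the inner coil,
so the flux linkage is N₂Φ = N₂B₁A₂ = μ₀n₁N₂A₂·I₁, giving M = μ₀n₁N₂A₂.
A₂ = πr² = π(1.250×10^-2 m)² = 4.909×10^-4 m².
M = (4π×10⁻⁷)(1890)(935)(4.909×10^-4) = 1.090×10^-3 H.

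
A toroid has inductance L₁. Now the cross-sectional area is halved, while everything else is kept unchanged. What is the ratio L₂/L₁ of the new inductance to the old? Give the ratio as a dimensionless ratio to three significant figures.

L₂/L₁ = 0.500

For a toroid, L ∝ μᵣN²A/R.
L₂/L₁ = (0.5) = 0.500.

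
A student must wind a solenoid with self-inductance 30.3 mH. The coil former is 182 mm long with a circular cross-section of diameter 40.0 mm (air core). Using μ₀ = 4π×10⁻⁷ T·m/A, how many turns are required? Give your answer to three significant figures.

A = π(d/2)² = π(2.000×10^-2 m)² = 1.257×10^-3 m².
From L = μ₀N²A/ℓ, N = √(Lℓ / (μ₀A)).
N = √[(3.030×10^-2)(0.182) / ((4π×10⁻⁷)×1.257×10^-3)] = √(3.492×10^6) ≈ 1868.7.

N ≈ 1870 turns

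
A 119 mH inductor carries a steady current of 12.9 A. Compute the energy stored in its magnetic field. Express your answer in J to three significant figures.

U ≈ 9.90 J

Stored magnetic energy: U = ½LI².
U = ½(0.119 H)(12.9 A)² = 9.901 J.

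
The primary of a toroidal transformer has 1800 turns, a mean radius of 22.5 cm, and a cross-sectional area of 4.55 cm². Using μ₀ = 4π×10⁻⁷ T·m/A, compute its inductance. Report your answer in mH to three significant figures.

L ≈ 1.31 mH

For a thin toroid, L = μ₀N²A/(2πR).
L = (4π×10⁻⁷)(1800)²(4.550×10^-4) / (2π×0.225 m) = 1.310×10^-3 H.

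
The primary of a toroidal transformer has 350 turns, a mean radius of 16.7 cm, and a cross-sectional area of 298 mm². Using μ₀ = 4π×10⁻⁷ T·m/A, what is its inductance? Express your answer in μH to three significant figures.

L ≈ 43.7 μH

For a thin toroid, L = μ₀N²A/(2πR).
L = (4π×10⁻⁷)(350)²(2.980×10^-4) / (2π×0.167 m) = 4.372×10^-5 H.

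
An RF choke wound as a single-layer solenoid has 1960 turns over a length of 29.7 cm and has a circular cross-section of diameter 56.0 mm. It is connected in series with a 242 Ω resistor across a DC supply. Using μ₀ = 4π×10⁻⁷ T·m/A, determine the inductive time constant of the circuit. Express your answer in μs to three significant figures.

A = π(d/2)² = π(2.800×10^-2 m)² = 2.463×10^-3 m².
L = μ₀N²A/ℓ = (4π×10⁻⁷)(1960)²(2.463×10^-3)/(0.297) = 4.003×10^-2 H.
τ = L/R = (4.003×10^-2)/(242) = 1.654×10^-4 s.

τ ≈ 165 μs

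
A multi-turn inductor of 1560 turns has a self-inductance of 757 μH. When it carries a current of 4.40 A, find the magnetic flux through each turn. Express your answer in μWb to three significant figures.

From L = NΦ_B/I, the flux per turn is Φ_B = LI/N.
Φ_B = (7.570×10^-4 H)(4.40 A)/1560 = 2.135×10^-6 Wb.

Φ_B ≈ 2.14 μWb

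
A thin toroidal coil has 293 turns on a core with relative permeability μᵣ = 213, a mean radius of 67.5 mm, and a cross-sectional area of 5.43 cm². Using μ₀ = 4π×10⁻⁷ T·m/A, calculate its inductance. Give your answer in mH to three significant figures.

For a thin toroid, L = μ₀μᵣN²A/(2πR).
L = (4π×10⁻⁷)(213)(293)²(5.430×10^-4) / (2π×6.750×10^-2 m) = 2.942×10^-2 H.

L ≈ 29.4 mH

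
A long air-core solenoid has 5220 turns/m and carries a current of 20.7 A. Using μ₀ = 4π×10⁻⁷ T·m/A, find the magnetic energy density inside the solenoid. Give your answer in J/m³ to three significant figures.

u ≈ 7340 J/m³

B = μ₀nI = (4π×10⁻⁷)(5.220×10^3)(20.7) = 0.1358 T.
u = B²/(2μ₀) = (0.1358)²/(2×4π×10⁻⁷) = 7.336×10^3 J/m³.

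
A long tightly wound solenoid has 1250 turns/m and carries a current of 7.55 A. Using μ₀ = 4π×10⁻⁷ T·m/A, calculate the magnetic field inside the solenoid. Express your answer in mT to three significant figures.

B ≈ 11.9 mT

Inside a long solenoid, B = μ₀nI.
B = (4π×10⁻⁷)(1.250×10^3 m⁻¹)(7.55 A) = 1.186×10^-2 T.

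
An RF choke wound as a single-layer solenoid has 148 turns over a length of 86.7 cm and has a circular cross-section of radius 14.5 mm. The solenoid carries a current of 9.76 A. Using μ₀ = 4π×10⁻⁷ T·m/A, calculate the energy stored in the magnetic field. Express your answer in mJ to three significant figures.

U ≈ 0.999 mJ

A = πr² = π(1.450×10^-2 m)² = 6.605×10^-4 m².
L = μ₀N²A/ℓ = (4π×10⁻⁷)(148)²(6.605×10^-4)/(0.867) = 2.097×10^-5 H.
U = ½LI² = ½(2.097×10^-5)(9.76)² = 9.988×10^-4 J.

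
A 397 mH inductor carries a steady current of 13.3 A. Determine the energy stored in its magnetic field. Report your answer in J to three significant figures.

U ≈ 35.1 J

Stored magnetic energy: U = ½LI².
U = ½(0.397 H)(13.3 A)² = 35.11 J.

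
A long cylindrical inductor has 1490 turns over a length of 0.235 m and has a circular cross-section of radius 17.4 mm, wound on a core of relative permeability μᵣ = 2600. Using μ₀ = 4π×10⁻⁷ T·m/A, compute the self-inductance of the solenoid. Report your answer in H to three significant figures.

A = πr² = π(1.740×10^-2 m)² = 9.511×10^-4 m².
For a long solenoid, L = μ₀μᵣN²A/ℓ.
L = (4π×10⁻⁷)(2600)(1490)²(9.511×10^-4)/(0.235 m) = 29.36 H.

L ≈ 29.4 H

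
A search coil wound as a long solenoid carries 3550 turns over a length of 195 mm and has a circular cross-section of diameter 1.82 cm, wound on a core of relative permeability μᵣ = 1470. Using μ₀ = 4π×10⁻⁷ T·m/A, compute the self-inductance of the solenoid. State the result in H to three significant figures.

L ≈ 31.1 H

A = π(d/2)² = π(9.100×10^-3 m)² = 2.602×10^-4 m².
For a long solenoid, L = μ₀μᵣN²A/ℓ.
L = (4π×10⁻⁷)(1470)(3550)²(2.602×10^-4)/(0.195 m) = 31.06 H.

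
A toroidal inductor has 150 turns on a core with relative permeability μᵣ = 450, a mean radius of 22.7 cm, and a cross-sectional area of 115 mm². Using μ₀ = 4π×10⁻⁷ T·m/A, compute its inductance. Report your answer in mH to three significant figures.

L ≈ 1.03 mH

For a thin toroid, L = μ₀μᵣN²A/(2πR).
L = (4π×10⁻⁷)(450)(150)²(1.150×10^-4) / (2π×0.227 m) = 1.026×10^-3 H.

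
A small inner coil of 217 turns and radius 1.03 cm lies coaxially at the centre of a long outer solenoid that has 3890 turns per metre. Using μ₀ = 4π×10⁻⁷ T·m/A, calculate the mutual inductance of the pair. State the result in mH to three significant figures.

The outer solenoid produces a uniform field B₁ = μ₀n₁I₁ across the inner coil,
so the flux linkage is N₂Φ = N₂B₁A₂ = μ₀n₁N₂A₂·I₁, giving M = μ₀n₁N₂A₂.
A₂ = πr² = π(1.030×10^-2 m)² = 3.333×10^-4 m².
M = (4π×10⁻⁷)(3890)(217)(3.333×10^-4) = 3.535×10^-4 H.

M ≈ 0.354 mH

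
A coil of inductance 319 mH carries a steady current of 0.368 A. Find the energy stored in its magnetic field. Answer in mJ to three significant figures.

Stored magnetic energy: U = ½LI².
U = ½(0.319 H)(0.368 A)² = 2.160×10^-2 J.

U ≈ 21.6 mJ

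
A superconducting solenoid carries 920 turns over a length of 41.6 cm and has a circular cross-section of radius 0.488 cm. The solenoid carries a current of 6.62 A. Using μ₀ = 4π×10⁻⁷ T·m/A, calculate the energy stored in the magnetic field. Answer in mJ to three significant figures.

A = πr² = π(4.880×10^-3 m)² = 7.482×10^-5 m².
L = μ₀N²A/ℓ = (4π×10⁻⁷)(920)²(7.482×10^-5)/(0.416) = 1.913×10^-4 H.
U = ½LI² = ½(1.913×10^-4)(6.62)² = 4.191×10^-3 J.

U ≈ 4.19 mJ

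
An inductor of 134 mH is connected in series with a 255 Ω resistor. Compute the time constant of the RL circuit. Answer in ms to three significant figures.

τ ≈ 0.525 ms

τ = L/R = (0.134 H)/(255 Ω) = 5.2549×10^-4 s.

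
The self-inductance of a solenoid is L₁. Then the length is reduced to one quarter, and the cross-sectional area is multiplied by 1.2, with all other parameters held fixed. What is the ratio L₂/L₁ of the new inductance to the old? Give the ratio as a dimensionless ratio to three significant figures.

For a solenoid, L ∝ μᵣN²A/ℓ.
L₂/L₁ = (0.25)^-1 × (1.2) = 4.80.

L₂/L₁ = 4.80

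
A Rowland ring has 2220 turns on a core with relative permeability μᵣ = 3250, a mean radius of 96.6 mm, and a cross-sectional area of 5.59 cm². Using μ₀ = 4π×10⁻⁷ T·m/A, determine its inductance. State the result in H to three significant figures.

L ≈ 18.5 H

For a thin toroid, L = μ₀μᵣN²A/(2πR).
L = (4π×10⁻⁷)(3250)(2220)²(5.590×10^-4) / (2π×9.660×10^-2 m) = 18.54 H.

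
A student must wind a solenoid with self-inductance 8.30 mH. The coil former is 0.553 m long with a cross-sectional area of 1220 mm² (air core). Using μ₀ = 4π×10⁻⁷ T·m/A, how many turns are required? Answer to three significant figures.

N ≈ 1730 turns

A = 1220 mm² = 1.220×10^-3 m².
From L = μ₀N²A/ℓ, N = √(Lℓ / (μ₀A)).
N = √[(8.300×10^-3)(0.553) / ((4π×10⁻⁷)×1.220×10^-3)] = √(2.994×10^6) ≈ 1730.3.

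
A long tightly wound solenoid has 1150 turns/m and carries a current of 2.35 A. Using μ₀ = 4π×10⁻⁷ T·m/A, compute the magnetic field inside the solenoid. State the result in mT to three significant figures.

B ≈ 3.40 mT

Inside a long solenoid, B = μ₀nI.
B = (4π×10⁻⁷)(1.150×10^3 m⁻¹)(2.35 A) = 3.396×10^-3 T.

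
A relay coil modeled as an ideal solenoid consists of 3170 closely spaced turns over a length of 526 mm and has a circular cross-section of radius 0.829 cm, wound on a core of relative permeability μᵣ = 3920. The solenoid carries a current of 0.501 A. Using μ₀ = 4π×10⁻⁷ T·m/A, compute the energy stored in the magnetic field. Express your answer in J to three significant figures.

A = πr² = π(8.290×10^-3 m)² = 2.159×10^-4 m².
L = μ₀μᵣN²A/ℓ = (4π×10⁻⁷)(3920)(3170)²(2.159×10^-4)/(0.526) = 20.32 H.
U = ½LI² = ½(20.32)(0.501)² = 2.55 J.

U ≈ 2.55 J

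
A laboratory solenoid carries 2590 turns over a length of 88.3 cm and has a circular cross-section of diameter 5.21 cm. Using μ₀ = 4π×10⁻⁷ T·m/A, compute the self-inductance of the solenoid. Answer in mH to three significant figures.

A = π(d/2)² = π(2.605×10^-2 m)² = 2.132×10^-3 m².
For a long solenoid, L = μ₀N²A/ℓ.
L = (4π×10⁻⁷)(2590)²(2.132×10^-3)/(0.883 m) = 2.035×10^-2 H.

L ≈ 20.4 mH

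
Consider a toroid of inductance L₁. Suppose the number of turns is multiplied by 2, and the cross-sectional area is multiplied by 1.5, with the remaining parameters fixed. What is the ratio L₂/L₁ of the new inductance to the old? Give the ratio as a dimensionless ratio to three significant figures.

L₂/L₁ = 6.00

For a toroid, L ∝ μᵣN²A/R.
L₂/L₁ = (2)^2 × (1.5) = 6.00.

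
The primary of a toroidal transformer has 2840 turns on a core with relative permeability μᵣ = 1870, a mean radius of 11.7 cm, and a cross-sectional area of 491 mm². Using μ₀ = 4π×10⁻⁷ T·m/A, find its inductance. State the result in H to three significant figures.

For a thin toroid, L = μ₀μᵣN²A/(2πR).
L = (4π×10⁻⁷)(1870)(2840)²(4.910×10^-4) / (2π×0.117 m) = 12.66 H.

L ≈ 12.7 H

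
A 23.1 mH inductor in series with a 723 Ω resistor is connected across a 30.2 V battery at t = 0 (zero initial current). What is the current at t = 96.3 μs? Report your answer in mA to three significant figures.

I ≈ 39.7 mA

τ = L/R = 2.310×10^-2/723 = 3.195×10^-5 s; final current I_∞ = ε/R = 30.2/723 = 4.177×10^-2 A.
I(t) = I_∞(1 − e^(−t/τ)) with t/τ = 3.014.
I = (4.177×10^-2)(1 − e^(−3.014)) = 3.972×10^-2 A.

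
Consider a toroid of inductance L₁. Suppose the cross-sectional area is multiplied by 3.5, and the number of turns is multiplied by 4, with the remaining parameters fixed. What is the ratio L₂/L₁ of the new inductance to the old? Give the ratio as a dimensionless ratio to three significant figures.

For a toroid, L ∝ μᵣN²A/R.
L₂/L₁ = (3.5) × (4)^2 = 56.0.

L₂/L₁ = 56.0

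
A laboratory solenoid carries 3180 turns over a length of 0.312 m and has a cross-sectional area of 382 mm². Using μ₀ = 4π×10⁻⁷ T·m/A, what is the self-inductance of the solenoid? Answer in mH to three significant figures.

A = 382 mm² = 3.820×10^-4 m².
For a long solenoid, L = μ₀N²A/ℓ.
L = (4π×10⁻⁷)(3180)²(3.820×10^-4)/(0.312 m) = 1.556×10^-2 H.

L ≈ 15.6 mH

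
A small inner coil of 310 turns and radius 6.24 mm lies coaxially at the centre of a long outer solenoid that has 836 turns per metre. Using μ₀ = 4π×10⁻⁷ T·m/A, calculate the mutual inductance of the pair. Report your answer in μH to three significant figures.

M ≈ 39.8 μH

The outer solenoid produces a uniform field B₁ = μ₀n₁I₁ across the inner coil,
so the flux linkage is N₂Φ = N₂B₁A₂ = μ₀n₁N₂A₂·I₁, giving M = μ₀n₁N₂A₂.
A₂ = πr² = π(6.240×10^-3 m)² = 1.223×10^-4 m².
M = (4π×10⁻⁷)(836)(310)(1.223×10^-4) = 3.984×10^-5 H.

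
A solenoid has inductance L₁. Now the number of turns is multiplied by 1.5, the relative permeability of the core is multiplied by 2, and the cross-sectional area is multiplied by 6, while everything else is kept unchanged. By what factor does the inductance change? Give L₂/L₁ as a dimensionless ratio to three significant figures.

For a solenoid, L ∝ μᵣN²A/ℓ.
L₂/L₁ = (1.5)^2 × (2) × (6) = 27.0.

L₂/L₁ = 27.0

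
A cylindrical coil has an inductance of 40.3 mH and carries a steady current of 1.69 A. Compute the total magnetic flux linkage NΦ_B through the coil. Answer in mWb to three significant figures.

NΦ_B ≈ 68.1 mWb

From L = NΦ_B/I, the flux linkage is NΦ_B = LI.
NΦ_B = (4.030×10^-2 H)(1.69 A) = 6.811×10^-2 Wb.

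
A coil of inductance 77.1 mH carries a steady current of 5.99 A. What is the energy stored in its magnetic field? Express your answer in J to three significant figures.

U ≈ 1.38 J

Stored magnetic energy: U = ½LI².
U = ½(7.710×10^-2 H)(5.99 A)² = 1.383 J.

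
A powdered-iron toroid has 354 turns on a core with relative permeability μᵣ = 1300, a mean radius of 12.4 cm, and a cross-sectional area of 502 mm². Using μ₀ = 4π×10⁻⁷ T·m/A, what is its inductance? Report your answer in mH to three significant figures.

For a thin toroid, L = μ₀μᵣN²A/(2πR).
L = (4π×10⁻⁷)(1300)(354)²(5.020×10^-4) / (2π×0.124 m) = 0.1319 H.

L ≈ 132 mH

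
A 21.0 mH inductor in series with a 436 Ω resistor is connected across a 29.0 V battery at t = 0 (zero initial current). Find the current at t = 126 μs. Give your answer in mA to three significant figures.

τ = L/R = 2.100×10^-2/436 = 4.817×10^-5 s; final current I_∞ = ε/R = 29.0/436 = 6.651×10^-2 A.
I(t) = I_∞(1 − e^(−t/τ)) with t/τ = 2.616.
I = (6.651×10^-2)(1 − e^(−2.616)) = 6.165×10^-2 A.

I ≈ 61.7 mA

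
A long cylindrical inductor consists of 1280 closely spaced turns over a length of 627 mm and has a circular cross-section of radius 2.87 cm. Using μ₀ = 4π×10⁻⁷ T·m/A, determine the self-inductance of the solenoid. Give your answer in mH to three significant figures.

A = πr² = π(2.870×10^-2 m)² = 2.588×10^-3 m².
For a long solenoid, L = μ₀N²A/ℓ.
L = (4π×10⁻⁷)(1280)²(2.588×10^-3)/(0.627 m) = 8.497×10^-3 H.

L ≈ 8.50 mH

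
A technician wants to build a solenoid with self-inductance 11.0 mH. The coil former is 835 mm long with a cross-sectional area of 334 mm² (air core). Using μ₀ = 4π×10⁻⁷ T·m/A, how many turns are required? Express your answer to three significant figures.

N ≈ 4680 turns

A = 334 mm² = 3.340×10^-4 m².
From L = μ₀N²A/ℓ, N = √(Lℓ / (μ₀A)).
N = √[(1.100×10^-2)(0.835) / ((4π×10⁻⁷)×3.340×10^-4)] = √(2.188×10^7) ≈ 4678.0.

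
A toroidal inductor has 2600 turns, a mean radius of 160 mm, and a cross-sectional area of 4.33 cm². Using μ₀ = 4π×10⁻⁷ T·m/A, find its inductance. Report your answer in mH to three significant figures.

For a thin toroid, L = μ₀N²A/(2πR).
L = (4π×10⁻⁷)(2600)²(4.330×10^-4) / (2π×0.16 m) = 3.659×10^-3 H.

L ≈ 3.66 mH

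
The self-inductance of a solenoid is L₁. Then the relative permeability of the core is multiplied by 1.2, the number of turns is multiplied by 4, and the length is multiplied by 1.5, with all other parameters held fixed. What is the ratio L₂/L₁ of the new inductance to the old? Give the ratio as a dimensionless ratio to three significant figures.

For a solenoid, L ∝ μᵣN²A/ℓ.
L₂/L₁ = (1.2) × (4)^2 × (1.5)^-1 = 12.8.

L₂/L₁ = 12.8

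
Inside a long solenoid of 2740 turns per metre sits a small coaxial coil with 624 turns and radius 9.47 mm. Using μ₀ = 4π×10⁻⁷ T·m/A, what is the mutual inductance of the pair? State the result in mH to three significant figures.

The outer solenoid produces a uniform field B₁ = μ₀n₁I₁ across the inner coil,
so the flux linkage is N₂Φ = N₂B₁A₂ = μ₀n₁N₂A₂·I₁, giving M = μ₀n₁N₂A₂.
A₂ = πr² = π(9.470×10^-3 m)² = 2.817×10^-4 m².
M = (4π×10⁻⁷)(2740)(624)(2.817×10^-4) = 6.053×10^-4 H.

M ≈ 0.605 mH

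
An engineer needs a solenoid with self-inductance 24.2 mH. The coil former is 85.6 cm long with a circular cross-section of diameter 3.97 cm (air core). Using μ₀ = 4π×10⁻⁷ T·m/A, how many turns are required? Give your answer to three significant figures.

N ≈ 3650 turns

A = π(d/2)² = π(1.985×10^-2 m)² = 1.238×10^-3 m².
From L = μ₀N²A/ℓ, N = √(Lℓ / (μ₀A)).
N = √[(2.420×10^-2)(0.856) / ((4π×10⁻⁷)×1.238×10^-3)] = √(1.332×10^7) ≈ 3649.3.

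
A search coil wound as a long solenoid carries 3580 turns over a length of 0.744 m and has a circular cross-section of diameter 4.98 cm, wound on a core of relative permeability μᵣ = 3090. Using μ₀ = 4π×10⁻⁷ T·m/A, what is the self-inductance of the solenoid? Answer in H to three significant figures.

A = π(d/2)² = π(2.490×10^-2 m)² = 1.948×10^-3 m².
For a long solenoid, L = μ₀μᵣN²A/ℓ.
L = (4π×10⁻⁷)(3090)(3580)²(1.948×10^-3)/(0.744 m) = 130.3 H.

L ≈ 130 H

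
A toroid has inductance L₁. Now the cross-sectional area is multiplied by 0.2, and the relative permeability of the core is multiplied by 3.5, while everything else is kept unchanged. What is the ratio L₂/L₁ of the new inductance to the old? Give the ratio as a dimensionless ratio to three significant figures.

L₂/L₁ = 0.700

For a toroid, L ∝ μᵣN²A/R.
L₂/L₁ = (0.2) × (3.5) = 0.700.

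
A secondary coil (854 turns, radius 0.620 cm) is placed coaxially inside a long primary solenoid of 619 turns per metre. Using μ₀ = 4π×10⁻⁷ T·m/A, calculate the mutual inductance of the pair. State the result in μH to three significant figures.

M ≈ 80.2 μH

The outer solenoid produces a uniform field B₁ = μ₀n₁I₁ across the inner coil,
so the flux linkage is N₂Φ = N₂B₁A₂ = μ₀n₁N₂A₂·I₁, giving M = μ₀n₁N₂A₂.
A₂ = πr² = π(6.200×10^-3 m)² = 1.208×10^-4 m².
M = (4π×10⁻⁷)(619)(854)(1.208×10^-4) = 8.022×10^-5 H.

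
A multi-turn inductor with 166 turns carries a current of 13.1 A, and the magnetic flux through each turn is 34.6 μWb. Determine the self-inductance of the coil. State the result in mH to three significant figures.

L ≈ 0.438 mH

Self-inductance is defined by L = NΦ_B/I (flux linkage over current).
L = (166)(3.460×10^-5 Wb)/(13.1 A) = 4.384×10^-4 H.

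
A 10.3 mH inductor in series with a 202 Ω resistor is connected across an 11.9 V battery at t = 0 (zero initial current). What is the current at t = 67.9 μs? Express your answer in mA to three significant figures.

I ≈ 43.4 mA

τ = L/R = 1.030×10^-2/202 = 5.099×10^-5 s; final current I_∞ = ε/R = 11.9/202 = 5.891×10^-2 A.
I(t) = I_∞(1 − e^(−t/τ)) with t/τ = 1.332.
I = (5.891×10^-2)(1 − e^(−1.332)) = 4.336×10^-2 A.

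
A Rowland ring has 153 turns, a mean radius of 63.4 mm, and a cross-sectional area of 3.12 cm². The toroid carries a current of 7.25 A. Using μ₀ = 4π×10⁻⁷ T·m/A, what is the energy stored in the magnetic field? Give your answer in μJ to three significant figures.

U ≈ 606 μJ

L = μ₀N²A/(2πR) = (4π×10⁻⁷)(153)²(3.120×10^-4)/(2π×6.340×10^-2) = 2.304×10^-5 H.
U = ½LI² = ½(2.304×10^-5)(7.25)² = 6.055×10^-4 J.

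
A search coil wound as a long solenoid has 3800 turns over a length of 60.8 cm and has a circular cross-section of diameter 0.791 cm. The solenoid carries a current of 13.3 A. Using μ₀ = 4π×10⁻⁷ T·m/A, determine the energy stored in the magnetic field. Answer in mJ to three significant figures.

U ≈ 130 mJ

A = π(d/2)² = π(3.955×10^-3 m)² = 4.914×10^-5 m².
L = μ₀N²A/ℓ = (4π×10⁻⁷)(3800)²(4.914×10^-5)/(0.608) = 1.467×10^-3 H.
U = ½LI² = ½(1.467×10^-3)(13.3)² = 0.1297 J.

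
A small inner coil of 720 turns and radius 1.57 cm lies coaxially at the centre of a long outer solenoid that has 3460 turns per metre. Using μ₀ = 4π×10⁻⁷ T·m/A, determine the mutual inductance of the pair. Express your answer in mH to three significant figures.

M ≈ 2.42 mH

The outer solenoid produces a uniform field B₁ = μ₀n₁I₁ across the inner coil,
so the flux linkage is N₂Φ = N₂B₁A₂ = μ₀n₁N₂A₂·I₁, giving M = μ₀n₁N₂A₂.
A₂ = πr² = π(1.570×10^-2 m)² = 7.744×10^-4 m².
M = (4π×10⁻⁷)(3460)(720)(7.744×10^-4) = 2.424×10^-3 H.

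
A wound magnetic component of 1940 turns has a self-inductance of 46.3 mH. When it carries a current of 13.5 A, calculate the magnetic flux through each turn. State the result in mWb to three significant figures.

Φ_B ≈ 0.322 mWb

From L = NΦ_B/I, the flux per turn is Φ_B = LI/N.
Φ_B = (4.630×10^-2 H)(13.5 A)/1940 = 3.222×10^-4 Wb.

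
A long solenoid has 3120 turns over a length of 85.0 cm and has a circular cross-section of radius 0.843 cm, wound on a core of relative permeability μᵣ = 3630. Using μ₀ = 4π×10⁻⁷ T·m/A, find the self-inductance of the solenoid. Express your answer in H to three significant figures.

L ≈ 11.7 H

A = πr² = π(8.430×10^-3 m)² = 2.233×10^-4 m².
For a long solenoid, L = μ₀μᵣN²A/ℓ.
L = (4π×10⁻⁷)(3630)(3120)²(2.233×10^-4)/(0.85 m) = 11.66 H.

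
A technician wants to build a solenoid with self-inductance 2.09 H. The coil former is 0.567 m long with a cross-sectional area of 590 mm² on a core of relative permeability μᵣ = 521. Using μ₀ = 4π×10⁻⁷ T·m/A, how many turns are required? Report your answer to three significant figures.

N ≈ 1750 turns

A = 590 mm² = 5.900×10^-4 m².
From L = μ₀μᵣN²A/ℓ, N = √(Lℓ / (μ₀μᵣA)).
N = √[(2.09)(0.567) / ((4π×10⁻⁷)(521)×5.900×10^-4)] = √(3.068×10^6) ≈ 1751.5.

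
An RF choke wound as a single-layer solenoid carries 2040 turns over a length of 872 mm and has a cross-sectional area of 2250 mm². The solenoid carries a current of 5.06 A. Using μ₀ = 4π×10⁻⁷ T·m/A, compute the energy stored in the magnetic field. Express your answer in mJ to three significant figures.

U ≈ 173 mJ

A = 2250 mm² = 2.250×10^-3 m².
L = μ₀N²A/ℓ = (4π×10⁻⁷)(2040)²(2.250×10^-3)/(0.872) = 1.349×10^-2 H.
U = ½LI² = ½(1.349×10^-2)(5.06)² = 0.1727 J.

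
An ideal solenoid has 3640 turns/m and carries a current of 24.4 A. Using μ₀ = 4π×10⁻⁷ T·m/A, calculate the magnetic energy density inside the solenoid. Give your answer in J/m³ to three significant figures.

B = μ₀nI = (4π×10⁻⁷)(3.640×10^3)(24.4) = 0.1116 T.
u = B²/(2μ₀) = (0.1116)²/(2×4π×10⁻⁷) = 4.956×10^3 J/m³.

u ≈ 4960 J/m³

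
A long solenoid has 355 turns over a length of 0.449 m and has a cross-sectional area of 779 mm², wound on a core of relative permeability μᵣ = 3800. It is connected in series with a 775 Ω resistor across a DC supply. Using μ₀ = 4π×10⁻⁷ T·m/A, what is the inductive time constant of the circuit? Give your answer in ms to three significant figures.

A = 779 mm² = 7.790×10^-4 m².
L = μ₀μᵣN²A/ℓ = (4π×10⁻⁷)(3800)(355)²(7.790×10^-4)/(0.449) = 1.044 H.
τ = L/R = (1.044)/(775) = 1.347×10^-3 s.

τ ≈ 1.35 ms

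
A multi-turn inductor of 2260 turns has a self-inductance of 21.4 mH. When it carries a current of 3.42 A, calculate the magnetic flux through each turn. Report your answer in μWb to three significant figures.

Φ_B ≈ 32.4 μWb

From L = NΦ_B/I, the flux per turn is Φ_B = LI/N.
Φ_B = (2.140×10^-2 H)(3.42 A)/2260 = 3.238×10^-5 Wb.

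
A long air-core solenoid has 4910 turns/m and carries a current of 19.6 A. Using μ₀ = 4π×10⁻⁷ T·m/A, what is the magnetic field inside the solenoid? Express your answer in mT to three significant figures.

B ≈ 121 mT

Inside a long solenoid, B = μ₀nI.
B = (4π×10⁻⁷)(4.910×10^3 m⁻¹)(19.6 A) = 0.1209 T.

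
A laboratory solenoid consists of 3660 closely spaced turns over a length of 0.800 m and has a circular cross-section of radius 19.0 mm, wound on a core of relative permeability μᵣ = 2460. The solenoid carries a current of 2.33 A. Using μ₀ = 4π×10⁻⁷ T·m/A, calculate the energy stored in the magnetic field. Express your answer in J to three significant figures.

A = πr² = π(1.900×10^-2 m)² = 1.134×10^-3 m².
L = μ₀μᵣN²A/ℓ = (4π×10⁻⁷)(2460)(3660)²(1.134×10^-3)/(0.8) = 58.7 H.
U = ½LI² = ½(58.7)(2.33)² = 159.4 J.

U ≈ 159 J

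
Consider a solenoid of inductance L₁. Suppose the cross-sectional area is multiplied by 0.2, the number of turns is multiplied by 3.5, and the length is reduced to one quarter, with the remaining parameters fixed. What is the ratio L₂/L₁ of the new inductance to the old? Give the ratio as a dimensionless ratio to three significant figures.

For a solenoid, L ∝ μᵣN²A/ℓ.
L₂/L₁ = (0.2) × (3.5)^2 × (0.25)^-1 = 9.80.

L₂/L₁ = 9.80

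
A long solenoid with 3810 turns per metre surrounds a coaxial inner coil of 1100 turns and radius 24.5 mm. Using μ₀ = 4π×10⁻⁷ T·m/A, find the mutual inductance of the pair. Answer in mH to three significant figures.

M ≈ 9.93 mH

The outer solenoid produces a uniform field B₁ = μ₀n₁I₁ across the inner coil,
so the flux linkage is N₂Φ = N₂B₁A₂ = μ₀n₁N₂A₂·I₁, giving M = μ₀n₁N₂A₂.
A₂ = πr² = π(2.450×10^-2 m)² = 1.886×10^-3 m².
M = (4π×10⁻⁷)(3810)(1100)(1.886×10^-3) = 9.931×10^-3 H.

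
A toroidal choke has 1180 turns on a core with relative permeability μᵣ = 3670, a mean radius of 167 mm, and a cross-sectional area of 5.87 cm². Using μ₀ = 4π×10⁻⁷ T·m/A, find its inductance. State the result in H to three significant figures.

L ≈ 3.59 H

For a thin toroid, L = μ₀μᵣN²A/(2πR).
L = (4π×10⁻⁷)(3670)(1180)²(5.870×10^-4) / (2π×0.167 m) = 3.592 H.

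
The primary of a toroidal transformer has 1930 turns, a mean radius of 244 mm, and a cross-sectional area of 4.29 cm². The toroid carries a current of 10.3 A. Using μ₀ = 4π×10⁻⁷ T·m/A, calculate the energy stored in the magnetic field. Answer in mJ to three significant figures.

U ≈ 69.5 mJ

L = μ₀N²A/(2πR) = (4π×10⁻⁷)(1930)²(4.290×10^-4)/(2π×0.244) = 1.310×10^-3 H.
U = ½LI² = ½(1.310×10^-3)(10.3)² = 6.948×10^-2 J.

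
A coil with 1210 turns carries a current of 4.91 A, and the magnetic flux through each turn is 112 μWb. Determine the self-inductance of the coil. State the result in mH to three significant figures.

Self-inductance is defined by L = NΦ_B/I (flux linkage over current).
L = (1210)(1.120×10^-4 Wb)/(4.91 A) = 2.760×10^-2 H.

L ≈ 27.6 mH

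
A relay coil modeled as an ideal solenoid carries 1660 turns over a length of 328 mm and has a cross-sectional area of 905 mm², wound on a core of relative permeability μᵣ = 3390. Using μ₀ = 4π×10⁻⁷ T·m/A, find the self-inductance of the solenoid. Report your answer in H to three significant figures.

L ≈ 32.4 H

A = 905 mm² = 9.050×10^-4 m².
For a long solenoid, L = μ₀μᵣN²A/ℓ.
L = (4π×10⁻⁷)(3390)(1660)²(9.050×10^-4)/(0.328 m) = 32.39 H.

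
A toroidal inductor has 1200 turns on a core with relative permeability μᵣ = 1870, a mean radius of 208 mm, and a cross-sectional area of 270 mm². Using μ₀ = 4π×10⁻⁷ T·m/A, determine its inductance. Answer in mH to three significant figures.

L ≈ 699 mH

For a thin toroid, L = μ₀μᵣN²A/(2πR).
L = (4π×10⁻⁷)(1870)(1200)²(2.700×10^-4) / (2π×0.208 m) = 0.6991 H.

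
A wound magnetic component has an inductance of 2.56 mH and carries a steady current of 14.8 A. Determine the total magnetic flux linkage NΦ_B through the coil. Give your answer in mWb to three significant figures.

From L = NΦ_B/I, the flux linkage is NΦ_B = LI.
NΦ_B = (2.560×10^-3 H)(14.8 A) = 3.789×10^-2 Wb.

NΦ_B ≈ 37.9 mWb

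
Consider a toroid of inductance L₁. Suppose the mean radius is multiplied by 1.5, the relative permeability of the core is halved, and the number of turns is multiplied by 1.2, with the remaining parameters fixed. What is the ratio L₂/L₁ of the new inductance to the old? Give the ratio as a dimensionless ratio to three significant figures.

For a toroid, L ∝ μᵣN²A/R.
L₂/L₁ = (1.5)^-1 × (0.5) × (1.2)^2 = 0.480.

L₂/L₁ = 0.480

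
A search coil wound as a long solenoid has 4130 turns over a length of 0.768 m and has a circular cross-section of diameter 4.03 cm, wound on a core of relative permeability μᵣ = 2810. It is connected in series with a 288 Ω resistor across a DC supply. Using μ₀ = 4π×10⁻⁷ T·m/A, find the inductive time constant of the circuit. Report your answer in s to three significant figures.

A = π(d/2)² = π(2.015×10^-2 m)² = 1.276×10^-3 m².
L = μ₀μᵣN²A/ℓ = (4π×10⁻⁷)(2810)(4130)²(1.276×10^-3)/(0.768) = 100 H.
τ = L/R = (100)/(288) = 0.3473 s.

τ ≈ 0.347 s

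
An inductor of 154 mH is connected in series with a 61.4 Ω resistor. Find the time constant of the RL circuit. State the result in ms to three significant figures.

τ = L/R = (0.154 H)/(61.4 Ω) = 2.508×10^-3 s.

τ ≈ 2.51 ms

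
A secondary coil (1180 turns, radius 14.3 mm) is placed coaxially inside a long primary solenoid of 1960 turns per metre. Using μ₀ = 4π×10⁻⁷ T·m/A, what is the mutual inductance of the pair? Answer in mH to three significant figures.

M ≈ 1.87 mH

The outer solenoid produces a uniform field B₁ = μ₀n₁I₁ across the inner coil,
so the flux linkage is N₂Φ = N₂B₁A₂ = μ₀n₁N₂A₂·I₁, giving M = μ₀n₁N₂A₂.
A₂ = πr² = π(1.430×10^-2 m)² = 6.424×10^-4 m².
M = (4π×10⁻⁷)(1960)(1180)(6.424×10^-4) = 1.867×10^-3 H.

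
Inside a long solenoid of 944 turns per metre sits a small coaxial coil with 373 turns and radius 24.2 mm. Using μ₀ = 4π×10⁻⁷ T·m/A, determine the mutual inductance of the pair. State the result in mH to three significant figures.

The outer solenoid produces a uniform field B₁ = μ₀n₁I₁ across the inner coil,
so the flux linkage is N₂Φ = N₂B₁A₂ = μ₀n₁N₂A₂·I₁, giving M = μ₀n₁N₂A₂.
A₂ = πr² = π(2.420×10^-2 m)² = 1.840×10^-3 m².
M = (4π×10⁻⁷)(944)(373)(1.840×10^-3) = 8.141×10^-4 H.

M ≈ 0.814 mH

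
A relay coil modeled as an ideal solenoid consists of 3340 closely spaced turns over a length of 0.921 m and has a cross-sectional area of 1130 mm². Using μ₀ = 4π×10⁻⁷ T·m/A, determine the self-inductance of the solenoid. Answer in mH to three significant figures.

L ≈ 17.2 mH

A = 1130 mm² = 1.130×10^-3 m².
For a long solenoid, L = μ₀N²A/ℓ.
L = (4π×10⁻⁷)(3340)²(1.130×10^-3)/(0.921 m) = 1.720×10^-2 H.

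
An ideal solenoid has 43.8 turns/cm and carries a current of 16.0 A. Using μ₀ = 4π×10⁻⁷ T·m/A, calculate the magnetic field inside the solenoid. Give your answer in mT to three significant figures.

Inside a long solenoid, B = μ₀nI.
B = (4π×10⁻⁷)(4.380×10^3 m⁻¹)(16.0 A) = 8.807×10^-2 T.

B ≈ 88.1 mT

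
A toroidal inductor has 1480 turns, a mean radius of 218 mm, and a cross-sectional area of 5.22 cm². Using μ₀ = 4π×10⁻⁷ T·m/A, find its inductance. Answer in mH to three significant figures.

For a thin toroid, L = μ₀N²A/(2πR).
L = (4π×10⁻⁷)(1480)²(5.220×10^-4) / (2π×0.218 m) = 1.049×10^-3 H.

L ≈ 1.05 mH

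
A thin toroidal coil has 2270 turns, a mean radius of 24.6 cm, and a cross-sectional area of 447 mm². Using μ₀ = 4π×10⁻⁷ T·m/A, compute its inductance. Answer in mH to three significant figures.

L ≈ 1.87 mH

For a thin toroid, L = μ₀N²A/(2πR).
L = (4π×10⁻⁷)(2270)²(4.470×10^-4) / (2π×0.246 m) = 1.873×10^-3 H.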